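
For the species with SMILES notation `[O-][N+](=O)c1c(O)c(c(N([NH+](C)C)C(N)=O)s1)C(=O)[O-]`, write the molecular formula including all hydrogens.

C8H10N4O6S

Heavy atoms from the SMILES: 8 C, 4 N, 6 O, 1 S.
Implicit hydrogens by atom environment:
  4 × C (aromatic): no H
  3 × O: no H
  2 × C: 3 H each → 6
  2 × C: no H
  2 × O (charge -1): no H
  1 × N: 2 H
  1 × N (charge +1): 1 H
  1 × N (charge +1): no H
  1 × N: no H
  1 × O: 1 H
  1 × S (aromatic): no H
  Total hydrogens = 10.
Molecular formula: C8H10N4O6S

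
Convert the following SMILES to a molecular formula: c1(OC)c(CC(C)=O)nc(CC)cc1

C11H15NO2

Heavy atoms from the SMILES: 11 C, 1 N, 2 O.
Implicit hydrogens by atom environment:
  3 × C: 3 H each → 9
  3 × C (aromatic): no H
  2 × C: 2 H each → 4
  2 × C (aromatic): 1 H each → 2
  2 × O: no H
  1 × C: no H
  1 × N (aromatic): no H
  Total hydrogens = 15.
Molecular formula: C11H15NO2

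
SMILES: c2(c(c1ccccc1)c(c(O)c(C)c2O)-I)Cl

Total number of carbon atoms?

The symbol for carbon appears 13 times in the SMILES. Lowercase c denotes aromatic carbon and counts toward C.

13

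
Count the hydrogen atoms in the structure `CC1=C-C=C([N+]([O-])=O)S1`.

5

Hydrogens are implicit in SMILES; fill each atom to its normal valence:
  2 × C (aromatic): 1 H each → 2
  2 × C (aromatic): no H
  1 × C: 3 H
  1 × N (charge +1): no H
  1 × O: no H
  1 × O (charge -1): no H
  1 × S (aromatic): no H
  Total hydrogens = 5.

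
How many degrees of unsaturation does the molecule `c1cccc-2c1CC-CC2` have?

5

Molecular formula from the SMILES: C10H12.
DoU = (2C + 2 + N − H − X)/2 = (2·10 + 2 + 0 − 12 − 0)/2 = 10/2 = 5.
(Structurally: 2 ring(s) + 3 π bond(s) = 5.)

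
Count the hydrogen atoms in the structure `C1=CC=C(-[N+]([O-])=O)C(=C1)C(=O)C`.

Hydrogens are implicit in SMILES; fill each atom to its normal valence:
  4 × C (aromatic): 1 H each → 4
  2 × C (aromatic): no H
  2 × O: no H
  1 × C: 3 H
  1 × C: no H
  1 × N (charge +1): no H
  1 × O (charge -1): no H
  Total hydrogens = 7.

7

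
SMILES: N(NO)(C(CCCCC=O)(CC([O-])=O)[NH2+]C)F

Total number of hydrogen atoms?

Hydrogens are implicit in SMILES; fill each atom to its normal valence:
  5 × C: 2 H each → 10
  2 × C: no H
  2 × O: no H
  1 × C: 3 H
  1 × C: 1 H
  1 × F: no H
  1 × N (charge +1): 2 H
  1 × N: 1 H
  1 × N: no H
  1 × O: 1 H
  1 × O (charge -1): no H
  Total hydrogens = 18.

18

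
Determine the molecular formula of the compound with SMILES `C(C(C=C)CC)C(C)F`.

C8H15F

Heavy atoms from the SMILES: 8 C, 1 F.
Implicit hydrogens by atom environment:
  3 × C: 2 H each → 6
  3 × C: 1 H each → 3
  2 × C: 3 H each → 6
  1 × F: no H
  Total hydrogens = 15.
Molecular formula: C8H15F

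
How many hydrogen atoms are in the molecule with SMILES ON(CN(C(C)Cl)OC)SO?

Hydrogens are implicit in SMILES; fill each atom to its normal valence:
  2 × C: 3 H each → 6
  2 × N: no H
  2 × O: 1 H each → 2
  1 × C: 2 H
  1 × C: 1 H
  1 × Cl: no H
  1 × O: no H
  1 × S: no H
  Total hydrogens = 11.

11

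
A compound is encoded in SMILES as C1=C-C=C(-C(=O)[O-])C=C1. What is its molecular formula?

C7H5O2-

Heavy atoms from the SMILES: 7 C, 2 O.
Implicit hydrogens by atom environment:
  5 × C (aromatic): 1 H each → 5
  1 × C (aromatic): no H
  1 × C: no H
  1 × O: no H
  1 × O (charge -1): no H
  Total hydrogens = 5.
Net charge -1.
Molecular formula: C7H5O2-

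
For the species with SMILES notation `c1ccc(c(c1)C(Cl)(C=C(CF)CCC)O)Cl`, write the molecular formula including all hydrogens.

C13H15Cl2FO

Heavy atoms from the SMILES: 13 C, 2 Cl, 1 F, 1 O.
Implicit hydrogens by atom environment:
  4 × C (aromatic): 1 H each → 4
  3 × C: 2 H each → 6
  2 × C: no H
  2 × C (aromatic): no H
  2 × Cl: no H
  1 × C: 3 H
  1 × C: 1 H
  1 × F: no H
  1 × O: 1 H
  Total hydrogens = 15.
Molecular formula: C13H15Cl2FO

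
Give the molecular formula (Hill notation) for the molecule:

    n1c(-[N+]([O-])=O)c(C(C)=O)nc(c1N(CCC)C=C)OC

C12H16N4O4

Heavy atoms from the SMILES: 12 C, 4 N, 4 O.
Implicit hydrogens by atom environment:
  4 × C (aromatic): no H
  3 × C: 3 H each → 9
  3 × C: 2 H each → 6
  3 × O: no H
  2 × N (aromatic): no H
  1 × C: 1 H
  1 × C: no H
  1 × N (charge +1): no H
  1 × N: no H
  1 × O (charge -1): no H
  Total hydrogens = 16.
Molecular formula: C12H16N4O4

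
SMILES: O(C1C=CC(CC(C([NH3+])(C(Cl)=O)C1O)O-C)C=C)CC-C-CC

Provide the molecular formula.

C17H29ClNO4+

Heavy atoms from the SMILES: 17 C, 1 Cl, 1 N, 4 O.
Implicit hydrogens by atom environment:
  7 × C: 1 H each → 7
  6 × C: 2 H each → 12
  3 × O: no H
  2 × C: 3 H each → 6
  2 × C: no H
  1 × Cl: no H
  1 × N (charge +1): 3 H
  1 × O: 1 H
  Total hydrogens = 29.
Net charge +1.
Molecular formula: C17H29ClNO4+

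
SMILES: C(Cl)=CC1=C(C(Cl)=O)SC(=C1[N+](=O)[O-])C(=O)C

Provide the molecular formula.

C9H5Cl2NO4S

Heavy atoms from the SMILES: 9 C, 2 Cl, 1 N, 4 O, 1 S.
Implicit hydrogens by atom environment:
  4 × C (aromatic): no H
  3 × O: no H
  2 × C: 1 H each → 2
  2 × C: no H
  2 × Cl: no H
  1 × C: 3 H
  1 × N (charge +1): no H
  1 × O (charge -1): no H
  1 × S (aromatic): no H
  Total hydrogens = 5.
Molecular formula: C9H5Cl2NO4S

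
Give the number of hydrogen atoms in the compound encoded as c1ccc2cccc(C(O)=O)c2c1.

Hydrogens are implicit in SMILES; fill each atom to its normal valence:
  7 × C (aromatic): 1 H each → 7
  3 × C (aromatic): no H
  1 × C: no H
  1 × O: 1 H
  1 × O: no H
  Total hydrogens = 8.

8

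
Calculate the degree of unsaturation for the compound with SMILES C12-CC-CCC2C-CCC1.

2

Molecular formula from the SMILES: C10H18.
DoU = (2C + 2 + N − H − X)/2 = (2·10 + 2 + 0 − 18 − 0)/2 = 4/2 = 2.
(Structurally: 2 ring(s) + 0 π bond(s) = 2.)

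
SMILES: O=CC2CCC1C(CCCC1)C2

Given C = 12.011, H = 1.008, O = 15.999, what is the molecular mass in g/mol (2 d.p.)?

166.26

Molecular formula: C11H18O.
M = 11×12.011 + 18×1.008 + 1×15.999 = 166.26 g/mol.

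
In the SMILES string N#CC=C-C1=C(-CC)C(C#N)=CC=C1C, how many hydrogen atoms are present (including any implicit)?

Hydrogens are implicit in SMILES; fill each atom to its normal valence:
  4 × C (aromatic): no H
  2 × C: 3 H each → 6
  2 × C (aromatic): 1 H each → 2
  2 × C: 1 H each → 2
  2 × C: no H
  2 × N: no H
  1 × C: 2 H
  Total hydrogens = 12.

12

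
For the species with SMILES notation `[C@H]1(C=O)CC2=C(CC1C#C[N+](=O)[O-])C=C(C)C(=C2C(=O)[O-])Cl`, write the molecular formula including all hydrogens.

C15H11ClNO5-

Heavy atoms from the SMILES: 15 C, 1 Cl, 1 N, 5 O.
Implicit hydrogens by atom environment:
  5 × C (aromatic): no H
  3 × C: 1 H each → 3
  3 × C: no H
  3 × O: no H
  2 × C: 2 H each → 4
  2 × O (charge -1): no H
  1 × C: 3 H
  1 × C (aromatic): 1 H
  1 × Cl: no H
  1 × N (charge +1): no H
  Total hydrogens = 11.
Net charge -1.
Molecular formula: C15H11ClNO5-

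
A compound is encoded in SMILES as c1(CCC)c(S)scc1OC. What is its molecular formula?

Heavy atoms from the SMILES: 8 C, 1 O, 2 S.
Implicit hydrogens by atom environment:
  3 × C (aromatic): no H
  2 × C: 3 H each → 6
  2 × C: 2 H each → 4
  1 × C (aromatic): 1 H
  1 × O: no H
  1 × S: 1 H
  1 × S (aromatic): no H
  Total hydrogens = 12.
Molecular formula: C8H12OS2

C8H12OS2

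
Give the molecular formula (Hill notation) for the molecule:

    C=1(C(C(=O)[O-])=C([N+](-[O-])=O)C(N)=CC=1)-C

Heavy atoms from the SMILES: 8 C, 2 N, 4 O.
Implicit hydrogens by atom environment:
  4 × C (aromatic): no H
  2 × C (aromatic): 1 H each → 2
  2 × O: no H
  2 × O (charge -1): no H
  1 × C: 3 H
  1 × C: no H
  1 × N: 2 H
  1 × N (charge +1): no H
  Total hydrogens = 7.
Net charge -1.
Molecular formula: C8H7N2O4-

C8H7N2O4-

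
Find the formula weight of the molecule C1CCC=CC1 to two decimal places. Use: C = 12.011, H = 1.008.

Molecular formula: C6H10.
M = 6×12.011 + 10×1.008 = 82.15 g/mol.

82.15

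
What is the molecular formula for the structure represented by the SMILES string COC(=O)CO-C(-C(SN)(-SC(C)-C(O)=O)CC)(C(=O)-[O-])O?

C11H18NO8S2-

Heavy atoms from the SMILES: 11 C, 1 N, 8 O, 2 S.
Implicit hydrogens by atom environment:
  5 × C: no H
  5 × O: no H
  3 × C: 3 H each → 9
  2 × C: 2 H each → 4
  2 × O: 1 H each → 2
  2 × S: no H
  1 × C: 1 H
  1 × N: 2 H
  1 × O (charge -1): no H
  Total hydrogens = 18.
Net charge -1.
Molecular formula: C11H18NO8S2-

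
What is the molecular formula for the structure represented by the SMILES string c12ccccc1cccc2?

Heavy atoms from the SMILES: 10 C.
Implicit hydrogens by atom environment:
  8 × C (aromatic): 1 H each → 8
  2 × C (aromatic): no H
  Total hydrogens = 8.
Molecular formula: C10H8

C10H8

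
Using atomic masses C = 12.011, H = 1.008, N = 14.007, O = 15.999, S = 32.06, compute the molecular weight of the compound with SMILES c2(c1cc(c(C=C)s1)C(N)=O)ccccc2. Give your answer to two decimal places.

Molecular formula: C13H11NOS.
M = 13×12.011 + 11×1.008 + 1×14.007 + 1×15.999 + 1×32.06 = 229.30 g/mol.

229.30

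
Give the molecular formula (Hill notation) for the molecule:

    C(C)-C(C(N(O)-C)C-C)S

C7H17NOS

Heavy atoms from the SMILES: 7 C, 1 N, 1 O, 1 S.
Implicit hydrogens by atom environment:
  3 × C: 3 H each → 9
  2 × C: 2 H each → 4
  2 × C: 1 H each → 2
  1 × N: no H
  1 × O: 1 H
  1 × S: 1 H
  Total hydrogens = 17.
Molecular formula: C7H17NOS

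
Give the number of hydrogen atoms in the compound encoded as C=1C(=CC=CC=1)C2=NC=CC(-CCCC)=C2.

Hydrogens are implicit in SMILES; fill each atom to its normal valence:
  8 × C (aromatic): 1 H each → 8
  3 × C: 2 H each → 6
  3 × C (aromatic): no H
  1 × C: 3 H
  1 × N (aromatic): no H
  Total hydrogens = 17.

17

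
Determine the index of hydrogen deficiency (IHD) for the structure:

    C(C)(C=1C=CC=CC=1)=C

Molecular formula from the SMILES: C9H10.
DoU = (2C + 2 + N − H − X)/2 = (2·9 + 2 + 0 − 10 − 0)/2 = 10/2 = 5.
(Structurally: 1 ring(s) + 4 π bond(s) = 5.)

5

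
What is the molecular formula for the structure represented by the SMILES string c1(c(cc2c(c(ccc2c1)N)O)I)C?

C11H10INO

Heavy atoms from the SMILES: 11 C, 1 I, 1 N, 1 O.
Implicit hydrogens by atom environment:
  6 × C (aromatic): no H
  4 × C (aromatic): 1 H each → 4
  1 × C: 3 H
  1 × I: no H
  1 × N: 2 H
  1 × O: 1 H
  Total hydrogens = 10.
Molecular formula: C11H10INO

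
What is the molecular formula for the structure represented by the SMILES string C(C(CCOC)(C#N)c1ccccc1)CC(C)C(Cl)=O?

Heavy atoms from the SMILES: 16 C, 1 Cl, 1 N, 2 O.
Implicit hydrogens by atom environment:
  5 × C (aromatic): 1 H each → 5
  4 × C: 2 H each → 8
  3 × C: no H
  2 × C: 3 H each → 6
  2 × O: no H
  1 × C: 1 H
  1 × C (aromatic): no H
  1 × Cl: no H
  1 × N: no H
  Total hydrogens = 20.
Molecular formula: C16H20ClNO2

C16H20ClNO2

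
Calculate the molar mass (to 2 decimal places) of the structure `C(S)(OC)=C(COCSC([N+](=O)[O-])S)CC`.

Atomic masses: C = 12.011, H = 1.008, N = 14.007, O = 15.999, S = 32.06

285.39

Molecular formula: C8H15NO4S3.
M = 8×12.011 + 15×1.008 + 1×14.007 + 4×15.999 + 3×32.06 = 285.39 g/mol.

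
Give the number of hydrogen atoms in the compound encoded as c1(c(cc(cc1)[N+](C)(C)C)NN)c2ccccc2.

Hydrogens are implicit in SMILES; fill each atom to its normal valence:
  8 × C (aromatic): 1 H each → 8
  4 × C (aromatic): no H
  3 × C: 3 H each → 9
  1 × N: 2 H
  1 × N: 1 H
  1 × N (charge +1): no H
  Total hydrogens = 20.

20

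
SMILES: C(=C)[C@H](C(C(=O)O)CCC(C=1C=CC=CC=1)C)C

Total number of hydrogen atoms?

22

Hydrogens are implicit in SMILES; fill each atom to its normal valence:
  5 × C (aromatic): 1 H each → 5
  4 × C: 1 H each → 4
  3 × C: 2 H each → 6
  2 × C: 3 H each → 6
  1 × C: no H
  1 × C (aromatic): no H
  1 × O: 1 H
  1 × O: no H
  Total hydrogens = 22.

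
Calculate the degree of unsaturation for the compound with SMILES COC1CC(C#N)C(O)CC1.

3

Molecular formula from the SMILES: C8H13NO2.
DoU = (2C + 2 + N − H − X)/2 = (2·8 + 2 + 1 − 13 − 0)/2 = 6/2 = 3.
(Structurally: 1 ring(s) + 2 π bond(s) = 3.)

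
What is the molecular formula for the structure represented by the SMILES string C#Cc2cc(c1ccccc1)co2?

C12H8O

Heavy atoms from the SMILES: 12 C, 1 O.
Implicit hydrogens by atom environment:
  7 × C (aromatic): 1 H each → 7
  3 × C (aromatic): no H
  1 × C: 1 H
  1 × C: no H
  1 × O (aromatic): no H
  Total hydrogens = 8.
Molecular formula: C12H8O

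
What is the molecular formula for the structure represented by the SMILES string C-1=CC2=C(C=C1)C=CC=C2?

Heavy atoms from the SMILES: 10 C.
Implicit hydrogens by atom environment:
  8 × C (aromatic): 1 H each → 8
  2 × C (aromatic): no H
  Total hydrogens = 8.
Molecular formula: C10H8

C10H8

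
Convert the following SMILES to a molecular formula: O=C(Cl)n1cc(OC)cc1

Heavy atoms from the SMILES: 6 C, 1 Cl, 1 N, 2 O.
Implicit hydrogens by atom environment:
  3 × C (aromatic): 1 H each → 3
  2 × O: no H
  1 × C: 3 H
  1 × C (aromatic): no H
  1 × C: no H
  1 × Cl: no H
  1 × N (aromatic): no H
  Total hydrogens = 6.
Molecular formula: C6H6ClNO2

C6H6ClNO2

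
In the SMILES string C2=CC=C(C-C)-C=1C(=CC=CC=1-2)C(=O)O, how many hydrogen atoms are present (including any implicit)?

Hydrogens are implicit in SMILES; fill each atom to its normal valence:
  6 × C (aromatic): 1 H each → 6
  4 × C (aromatic): no H
  1 × C: 3 H
  1 × C: 2 H
  1 × C: no H
  1 × O: 1 H
  1 × O: no H
  Total hydrogens = 12.

12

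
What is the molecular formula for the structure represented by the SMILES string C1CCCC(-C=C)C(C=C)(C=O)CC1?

C13H20O

Heavy atoms from the SMILES: 13 C, 1 O.
Implicit hydrogens by atom environment:
  8 × C: 2 H each → 16
  4 × C: 1 H each → 4
  1 × C: no H
  1 × O: no H
  Total hydrogens = 20.
Molecular formula: C13H20O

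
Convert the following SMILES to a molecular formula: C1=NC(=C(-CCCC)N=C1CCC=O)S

Heavy atoms from the SMILES: 11 C, 2 N, 1 O, 1 S.
Implicit hydrogens by atom environment:
  5 × C: 2 H each → 10
  3 × C (aromatic): no H
  2 × N (aromatic): no H
  1 × C: 3 H
  1 × C (aromatic): 1 H
  1 × C: 1 H
  1 × O: no H
  1 × S: 1 H
  Total hydrogens = 16.
Molecular formula: C11H16N2OS

C11H16N2OS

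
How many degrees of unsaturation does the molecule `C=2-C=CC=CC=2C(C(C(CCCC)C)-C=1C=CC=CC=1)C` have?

8

Molecular formula from the SMILES: C21H28.
DoU = (2C + 2 + N − H − X)/2 = (2·21 + 2 + 0 − 28 − 0)/2 = 16/2 = 8.
(Structurally: 2 ring(s) + 6 π bond(s) = 8.)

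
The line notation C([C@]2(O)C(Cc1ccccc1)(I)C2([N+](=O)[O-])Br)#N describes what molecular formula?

C11H8BrIN2O3

Heavy atoms from the SMILES: 1 Br, 11 C, 1 I, 2 N, 3 O.
Implicit hydrogens by atom environment:
  5 × C (aromatic): 1 H each → 5
  4 × C: no H
  1 × Br: no H
  1 × C: 2 H
  1 × C (aromatic): no H
  1 × I: no H
  1 × N (charge +1): no H
  1 × N: no H
  1 × O: 1 H
  1 × O: no H
  1 × O (charge -1): no H
  Total hydrogens = 8.
Molecular formula: C11H8BrIN2O3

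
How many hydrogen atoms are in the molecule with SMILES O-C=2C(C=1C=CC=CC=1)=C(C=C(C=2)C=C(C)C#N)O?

13

Hydrogens are implicit in SMILES; fill each atom to its normal valence:
  7 × C (aromatic): 1 H each → 7
  5 × C (aromatic): no H
  2 × C: no H
  2 × O: 1 H each → 2
  1 × C: 3 H
  1 × C: 1 H
  1 × N: no H
  Total hydrogens = 13.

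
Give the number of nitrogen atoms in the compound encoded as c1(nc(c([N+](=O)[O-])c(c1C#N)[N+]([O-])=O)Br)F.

4

The symbol for nitrogen appears 4 times in the SMILES.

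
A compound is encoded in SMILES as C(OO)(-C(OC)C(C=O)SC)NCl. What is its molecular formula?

Heavy atoms from the SMILES: 6 C, 1 Cl, 1 N, 4 O, 1 S.
Implicit hydrogens by atom environment:
  4 × C: 1 H each → 4
  3 × O: no H
  2 × C: 3 H each → 6
  1 × Cl: no H
  1 × N: 1 H
  1 × O: 1 H
  1 × S: no H
  Total hydrogens = 12.
Molecular formula: C6H12ClNO4S

C6H12ClNO4S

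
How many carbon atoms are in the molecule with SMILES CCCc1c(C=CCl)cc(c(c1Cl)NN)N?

11

The symbol for carbon appears 11 times in the SMILES. Lowercase c denotes aromatic carbon and counts toward C.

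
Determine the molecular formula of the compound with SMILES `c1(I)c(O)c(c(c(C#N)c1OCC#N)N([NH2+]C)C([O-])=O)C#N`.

Heavy atoms from the SMILES: 12 C, 1 I, 5 N, 4 O.
Implicit hydrogens by atom environment:
  6 × C (aromatic): no H
  4 × C: no H
  4 × N: no H
  2 × O: no H
  1 × C: 3 H
  1 × C: 2 H
  1 × I: no H
  1 × N (charge +1): 2 H
  1 × O: 1 H
  1 × O (charge -1): no H
  Total hydrogens = 8.
Molecular formula: C12H8IN5O4

C12H8IN5O4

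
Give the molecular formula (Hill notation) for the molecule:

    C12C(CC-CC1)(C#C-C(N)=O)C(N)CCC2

C13H20N2O

Heavy atoms from the SMILES: 13 C, 2 N, 1 O.
Implicit hydrogens by atom environment:
  7 × C: 2 H each → 14
  4 × C: no H
  2 × C: 1 H each → 2
  2 × N: 2 H each → 4
  1 × O: no H
  Total hydrogens = 20.
Molecular formula: C13H20N2O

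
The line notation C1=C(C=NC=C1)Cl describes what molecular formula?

Heavy atoms from the SMILES: 5 C, 1 Cl, 1 N.
Implicit hydrogens by atom environment:
  4 × C (aromatic): 1 H each → 4
  1 × C (aromatic): no H
  1 × Cl: no H
  1 × N (aromatic): no H
  Total hydrogens = 4.
Molecular formula: C5H4ClN

C5H4ClN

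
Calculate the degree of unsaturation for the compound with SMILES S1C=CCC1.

2

Molecular formula from the SMILES: C4H6S.
DoU = (2C + 2 + N − H − X)/2 = (2·4 + 2 + 0 − 6 − 0)/2 = 4/2 = 2.
(Structurally: 1 ring(s) + 1 π bond(s) = 2.)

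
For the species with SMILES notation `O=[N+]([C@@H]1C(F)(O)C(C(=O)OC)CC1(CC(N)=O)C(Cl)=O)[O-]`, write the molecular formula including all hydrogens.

C10H12ClFN2O7

Heavy atoms from the SMILES: 10 C, 1 Cl, 1 F, 2 N, 7 O.
Implicit hydrogens by atom environment:
  5 × C: no H
  5 × O: no H
  2 × C: 2 H each → 4
  2 × C: 1 H each → 2
  1 × C: 3 H
  1 × Cl: no H
  1 × F: no H
  1 × N: 2 H
  1 × N (charge +1): no H
  1 × O: 1 H
  1 × O (charge -1): no H
  Total hydrogens = 12.
Molecular formula: C10H12ClFN2O7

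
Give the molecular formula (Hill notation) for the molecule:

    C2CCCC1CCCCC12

Heavy atoms from the SMILES: 10 C.
Implicit hydrogens by atom environment:
  8 × C: 2 H each → 16
  2 × C: 1 H each → 2
  Total hydrogens = 18.
Molecular formula: C10H18

C10H18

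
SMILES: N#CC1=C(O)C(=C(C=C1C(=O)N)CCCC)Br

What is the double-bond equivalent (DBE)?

7

Molecular formula from the SMILES: C12H13BrN2O2.
DoU = (2C + 2 + N − H − X)/2 = (2·12 + 2 + 2 − 13 − 1)/2 = 14/2 = 7.
(Structurally: 1 ring(s) + 6 π bond(s) = 7.)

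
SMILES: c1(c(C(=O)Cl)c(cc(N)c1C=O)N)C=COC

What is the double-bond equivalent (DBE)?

7

Molecular formula from the SMILES: C11H11ClN2O3.
DoU = (2C + 2 + N − H − X)/2 = (2·11 + 2 + 2 − 11 − 1)/2 = 14/2 = 7.
(Structurally: 1 ring(s) + 6 π bond(s) = 7.)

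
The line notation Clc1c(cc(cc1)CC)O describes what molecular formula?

C8H9ClO

Heavy atoms from the SMILES: 8 C, 1 Cl, 1 O.
Implicit hydrogens by atom environment:
  3 × C (aromatic): 1 H each → 3
  3 × C (aromatic): no H
  1 × C: 3 H
  1 × C: 2 H
  1 × Cl: no H
  1 × O: 1 H
  Total hydrogens = 9.
Molecular formula: C8H9ClO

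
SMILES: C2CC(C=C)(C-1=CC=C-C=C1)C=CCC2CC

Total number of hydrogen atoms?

Hydrogens are implicit in SMILES; fill each atom to its normal valence:
  5 × C: 2 H each → 10
  5 × C (aromatic): 1 H each → 5
  4 × C: 1 H each → 4
  1 × C: 3 H
  1 × C: no H
  1 × C (aromatic): no H
  Total hydrogens = 22.

22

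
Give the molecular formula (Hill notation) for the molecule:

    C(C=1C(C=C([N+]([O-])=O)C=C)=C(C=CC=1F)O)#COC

C13H10FNO4

Heavy atoms from the SMILES: 13 C, 1 F, 1 N, 4 O.
Implicit hydrogens by atom environment:
  4 × C (aromatic): no H
  3 × C: no H
  2 × C (aromatic): 1 H each → 2
  2 × C: 1 H each → 2
  2 × O: no H
  1 × C: 3 H
  1 × C: 2 H
  1 × F: no H
  1 × N (charge +1): no H
  1 × O: 1 H
  1 × O (charge -1): no H
  Total hydrogens = 10.
Molecular formula: C13H10FNO4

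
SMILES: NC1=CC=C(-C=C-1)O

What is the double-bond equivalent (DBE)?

Molecular formula from the SMILES: C6H7NO.
DoU = (2C + 2 + N − H − X)/2 = (2·6 + 2 + 1 − 7 − 0)/2 = 8/2 = 4.
(Structurally: 1 ring(s) + 3 π bond(s) = 4.)

4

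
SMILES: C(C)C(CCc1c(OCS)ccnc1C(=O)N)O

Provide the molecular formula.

Heavy atoms from the SMILES: 12 C, 2 N, 3 O, 1 S.
Implicit hydrogens by atom environment:
  4 × C: 2 H each → 8
  3 × C (aromatic): no H
  2 × C (aromatic): 1 H each → 2
  2 × O: no H
  1 × C: 3 H
  1 × C: 1 H
  1 × C: no H
  1 × N: 2 H
  1 × N (aromatic): no H
  1 × O: 1 H
  1 × S: 1 H
  Total hydrogens = 18.
Molecular formula: C12H18N2O3S

C12H18N2O3S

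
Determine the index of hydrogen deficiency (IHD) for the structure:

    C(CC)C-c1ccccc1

Molecular formula from the SMILES: C10H14.
DoU = (2C + 2 + N − H − X)/2 = (2·10 + 2 + 0 − 14 − 0)/2 = 8/2 = 4.
(Structurally: 1 ring(s) + 3 π bond(s) = 4.)

4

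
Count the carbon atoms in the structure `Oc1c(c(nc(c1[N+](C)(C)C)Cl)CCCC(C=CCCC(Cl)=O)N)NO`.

The symbol for carbon appears 17 times in the SMILES. Lowercase c denotes aromatic carbon and counts toward C.

17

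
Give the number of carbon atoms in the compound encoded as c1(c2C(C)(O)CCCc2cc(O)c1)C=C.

13

The symbol for carbon appears 13 times in the SMILES. Lowercase c denotes aromatic carbon and counts toward C.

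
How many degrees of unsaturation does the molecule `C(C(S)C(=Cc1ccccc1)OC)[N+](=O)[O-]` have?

Molecular formula from the SMILES: C11H13NO3S.
DoU = (2C + 2 + N − H − X)/2 = (2·11 + 2 + 1 − 13 − 0)/2 = 12/2 = 6.
(Structurally: 1 ring(s) + 5 π bond(s) = 6.)

6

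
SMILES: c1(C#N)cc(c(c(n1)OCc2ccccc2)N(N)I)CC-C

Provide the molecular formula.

Heavy atoms from the SMILES: 16 C, 1 I, 4 N, 1 O.
Implicit hydrogens by atom environment:
  6 × C (aromatic): 1 H each → 6
  5 × C (aromatic): no H
  3 × C: 2 H each → 6
  2 × N: no H
  1 × C: 3 H
  1 × C: no H
  1 × I: no H
  1 × N: 2 H
  1 × N (aromatic): no H
  1 × O: no H
  Total hydrogens = 17.
Molecular formula: C16H17IN4O

C16H17IN4O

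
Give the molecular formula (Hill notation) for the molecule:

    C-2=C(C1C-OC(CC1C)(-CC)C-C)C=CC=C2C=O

C17H24O2

Heavy atoms from the SMILES: 17 C, 2 O.
Implicit hydrogens by atom environment:
  4 × C: 2 H each → 8
  4 × C (aromatic): 1 H each → 4
  3 × C: 3 H each → 9
  3 × C: 1 H each → 3
  2 × C (aromatic): no H
  2 × O: no H
  1 × C: no H
  Total hydrogens = 24.
Molecular formula: C17H24O2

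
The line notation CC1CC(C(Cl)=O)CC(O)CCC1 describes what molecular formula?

C10H17ClO2

Heavy atoms from the SMILES: 10 C, 1 Cl, 2 O.
Implicit hydrogens by atom environment:
  5 × C: 2 H each → 10
  3 × C: 1 H each → 3
  1 × C: 3 H
  1 × C: no H
  1 × Cl: no H
  1 × O: 1 H
  1 × O: no H
  Total hydrogens = 17.
Molecular formula: C10H17ClO2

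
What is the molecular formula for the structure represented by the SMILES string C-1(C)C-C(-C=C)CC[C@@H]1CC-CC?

Heavy atoms from the SMILES: 13 C.
Implicit hydrogens by atom environment:
  7 × C: 2 H each → 14
  4 × C: 1 H each → 4
  2 × C: 3 H each → 6
  Total hydrogens = 24.
Molecular formula: C13H24

C13H24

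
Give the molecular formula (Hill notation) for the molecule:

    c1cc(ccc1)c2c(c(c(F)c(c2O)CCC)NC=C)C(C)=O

Heavy atoms from the SMILES: 19 C, 1 F, 1 N, 2 O.
Implicit hydrogens by atom environment:
  7 × C (aromatic): no H
  5 × C (aromatic): 1 H each → 5
  3 × C: 2 H each → 6
  2 × C: 3 H each → 6
  1 × C: 1 H
  1 × C: no H
  1 × F: no H
  1 × N: 1 H
  1 × O: 1 H
  1 × O: no H
  Total hydrogens = 20.
Molecular formula: C19H20FNO2

C19H20FNO2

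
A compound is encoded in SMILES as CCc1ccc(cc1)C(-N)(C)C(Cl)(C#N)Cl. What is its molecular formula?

C12H14Cl2N2

Heavy atoms from the SMILES: 12 C, 2 Cl, 2 N.
Implicit hydrogens by atom environment:
  4 × C (aromatic): 1 H each → 4
  3 × C: no H
  2 × C: 3 H each → 6
  2 × C (aromatic): no H
  2 × Cl: no H
  1 × C: 2 H
  1 × N: 2 H
  1 × N: no H
  Total hydrogens = 14.
Molecular formula: C12H14Cl2N2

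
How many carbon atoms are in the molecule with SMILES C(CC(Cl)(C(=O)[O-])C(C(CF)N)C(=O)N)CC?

The symbol for carbon appears 10 times in the SMILES. (Cl is a single chlorine, not C + l.)

10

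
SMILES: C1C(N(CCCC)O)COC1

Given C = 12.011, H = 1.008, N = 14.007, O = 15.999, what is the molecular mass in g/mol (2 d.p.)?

Molecular formula: C8H17NO2.
M = 8×12.011 + 17×1.008 + 1×14.007 + 2×15.999 = 159.23 g/mol.

159.23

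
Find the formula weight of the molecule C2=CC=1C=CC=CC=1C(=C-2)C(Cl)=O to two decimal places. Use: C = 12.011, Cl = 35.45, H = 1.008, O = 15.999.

Molecular formula: C11H7ClO.
M = 11×12.011 + 1×35.45 + 7×1.008 + 1×15.999 = 190.63 g/mol.

190.63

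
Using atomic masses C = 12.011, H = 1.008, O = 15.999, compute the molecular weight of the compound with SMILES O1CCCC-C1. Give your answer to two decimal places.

86.13

Molecular formula: C5H10O.
M = 5×12.011 + 10×1.008 + 1×15.999 = 86.13 g/mol.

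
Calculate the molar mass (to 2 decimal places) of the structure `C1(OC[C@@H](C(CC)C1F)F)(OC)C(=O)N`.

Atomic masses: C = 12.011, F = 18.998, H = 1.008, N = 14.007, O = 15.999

223.22

Molecular formula: C9H15F2NO3.
M = 9×12.011 + 2×18.998 + 15×1.008 + 1×14.007 + 3×15.999 = 223.22 g/mol.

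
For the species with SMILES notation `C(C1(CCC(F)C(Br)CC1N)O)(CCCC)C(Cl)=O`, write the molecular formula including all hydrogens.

C13H22BrClFNO2

Heavy atoms from the SMILES: 1 Br, 13 C, 1 Cl, 1 F, 1 N, 2 O.
Implicit hydrogens by atom environment:
  6 × C: 2 H each → 12
  4 × C: 1 H each → 4
  2 × C: no H
  1 × Br: no H
  1 × C: 3 H
  1 × Cl: no H
  1 × F: no H
  1 × N: 2 H
  1 × O: 1 H
  1 × O: no H
  Total hydrogens = 22.
Molecular formula: C13H22BrClFNO2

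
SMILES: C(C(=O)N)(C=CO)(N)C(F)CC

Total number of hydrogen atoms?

Hydrogens are implicit in SMILES; fill each atom to its normal valence:
  3 × C: 1 H each → 3
  2 × C: no H
  2 × N: 2 H each → 4
  1 × C: 3 H
  1 × C: 2 H
  1 × F: no H
  1 × O: 1 H
  1 × O: no H
  Total hydrogens = 13.

13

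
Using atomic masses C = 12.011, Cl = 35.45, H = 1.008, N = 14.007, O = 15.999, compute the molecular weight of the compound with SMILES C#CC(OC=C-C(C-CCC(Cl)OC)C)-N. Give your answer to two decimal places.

Molecular formula: C12H20ClNO2.
M = 12×12.011 + 1×35.45 + 20×1.008 + 1×14.007 + 2×15.999 = 245.75 g/mol.

245.75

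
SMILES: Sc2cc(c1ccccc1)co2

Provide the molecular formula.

C10H8OS

Heavy atoms from the SMILES: 10 C, 1 O, 1 S.
Implicit hydrogens by atom environment:
  7 × C (aromatic): 1 H each → 7
  3 × C (aromatic): no H
  1 × O (aromatic): no H
  1 × S: 1 H
  Total hydrogens = 8.
Molecular formula: C10H8OS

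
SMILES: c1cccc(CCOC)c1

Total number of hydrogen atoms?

Hydrogens are implicit in SMILES; fill each atom to its normal valence:
  5 × C (aromatic): 1 H each → 5
  2 × C: 2 H each → 4
  1 × C: 3 H
  1 × C (aromatic): no H
  1 × O: no H
  Total hydrogens = 12.

12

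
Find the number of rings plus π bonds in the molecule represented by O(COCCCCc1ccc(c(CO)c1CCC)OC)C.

Molecular formula from the SMILES: C17H28O4.
DoU = (2C + 2 + N − H − X)/2 = (2·17 + 2 + 0 − 28 − 0)/2 = 8/2 = 4.
(Structurally: 1 ring(s) + 3 π bond(s) = 4.)

4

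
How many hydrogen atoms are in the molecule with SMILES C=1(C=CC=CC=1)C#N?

5

Hydrogens are implicit in SMILES; fill each atom to its normal valence:
  5 × C (aromatic): 1 H each → 5
  1 × C (aromatic): no H
  1 × C: no H
  1 × N: no H
  Total hydrogens = 5.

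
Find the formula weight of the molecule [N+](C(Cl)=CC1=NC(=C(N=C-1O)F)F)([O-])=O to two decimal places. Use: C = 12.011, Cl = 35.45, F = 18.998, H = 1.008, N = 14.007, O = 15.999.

Molecular formula: C6H2ClF2N3O3.
M = 6×12.011 + 1×35.45 + 2×18.998 + 2×1.008 + 3×14.007 + 3×15.999 = 237.55 g/mol.

237.55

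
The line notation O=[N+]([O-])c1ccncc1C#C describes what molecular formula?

Heavy atoms from the SMILES: 7 C, 2 N, 2 O.
Implicit hydrogens by atom environment:
  3 × C (aromatic): 1 H each → 3
  2 × C (aromatic): no H
  1 × C: 1 H
  1 × C: no H
  1 × N (aromatic): no H
  1 × N (charge +1): no H
  1 × O: no H
  1 × O (charge -1): no H
  Total hydrogens = 4.
Molecular formula: C7H4N2O2

C7H4N2O2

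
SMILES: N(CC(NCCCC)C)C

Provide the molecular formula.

C8H20N2

Heavy atoms from the SMILES: 8 C, 2 N.
Implicit hydrogens by atom environment:
  4 × C: 2 H each → 8
  3 × C: 3 H each → 9
  2 × N: 1 H each → 2
  1 × C: 1 H
  Total hydrogens = 20.
Molecular formula: C8H20N2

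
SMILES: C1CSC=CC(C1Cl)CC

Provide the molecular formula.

C8H13ClS

Heavy atoms from the SMILES: 8 C, 1 Cl, 1 S.
Implicit hydrogens by atom environment:
  4 × C: 1 H each → 4
  3 × C: 2 H each → 6
  1 × C: 3 H
  1 × Cl: no H
  1 × S: no H
  Total hydrogens = 13.
Molecular formula: C8H13ClS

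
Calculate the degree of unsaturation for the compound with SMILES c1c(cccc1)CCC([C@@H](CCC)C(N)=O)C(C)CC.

5

Molecular formula from the SMILES: C18H29NO.
DoU = (2C + 2 + N − H − X)/2 = (2·18 + 2 + 1 − 29 − 0)/2 = 10/2 = 5.
(Structurally: 1 ring(s) + 4 π bond(s) = 5.)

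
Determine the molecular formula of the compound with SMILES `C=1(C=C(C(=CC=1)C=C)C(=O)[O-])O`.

Heavy atoms from the SMILES: 9 C, 3 O.
Implicit hydrogens by atom environment:
  3 × C (aromatic): 1 H each → 3
  3 × C (aromatic): no H
  1 × C: 2 H
  1 × C: 1 H
  1 × C: no H
  1 × O: 1 H
  1 × O: no H
  1 × O (charge -1): no H
  Total hydrogens = 7.
Net charge -1.
Molecular formula: C9H7O3-

C9H7O3-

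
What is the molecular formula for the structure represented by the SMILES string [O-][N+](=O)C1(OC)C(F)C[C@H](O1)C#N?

Heavy atoms from the SMILES: 6 C, 1 F, 2 N, 4 O.
Implicit hydrogens by atom environment:
  3 × O: no H
  2 × C: 1 H each → 2
  2 × C: no H
  1 × C: 3 H
  1 × C: 2 H
  1 × F: no H
  1 × N: no H
  1 × N (charge +1): no H
  1 × O (charge -1): no H
  Total hydrogens = 7.
Molecular formula: C6H7FN2O4

C6H7FN2O4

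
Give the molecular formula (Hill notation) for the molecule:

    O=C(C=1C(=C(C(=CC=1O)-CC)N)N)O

C9H12N2O3

Heavy atoms from the SMILES: 9 C, 2 N, 3 O.
Implicit hydrogens by atom environment:
  5 × C (aromatic): no H
  2 × N: 2 H each → 4
  2 × O: 1 H each → 2
  1 × C: 3 H
  1 × C: 2 H
  1 × C (aromatic): 1 H
  1 × C: no H
  1 × O: no H
  Total hydrogens = 12.
Molecular formula: C9H12N2O3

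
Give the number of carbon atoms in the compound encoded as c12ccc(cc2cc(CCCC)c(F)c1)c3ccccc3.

20

The symbol for carbon appears 20 times in the SMILES. Lowercase c denotes aromatic carbon and counts toward C.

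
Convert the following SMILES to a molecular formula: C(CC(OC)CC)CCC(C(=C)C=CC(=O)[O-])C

Heavy atoms from the SMILES: 15 C, 3 O.
Implicit hydrogens by atom environment:
  6 × C: 2 H each → 12
  4 × C: 1 H each → 4
  3 × C: 3 H each → 9
  2 × C: no H
  2 × O: no H
  1 × O (charge -1): no H
  Total hydrogens = 25.
Net charge -1.
Molecular formula: C15H25O3-

C15H25O3-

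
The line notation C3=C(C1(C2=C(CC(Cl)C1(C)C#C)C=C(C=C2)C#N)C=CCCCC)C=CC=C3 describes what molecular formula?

Heavy atoms from the SMILES: 26 C, 1 Cl, 1 N.
Implicit hydrogens by atom environment:
  8 × C (aromatic): 1 H each → 8
  4 × C: 2 H each → 8
  4 × C: 1 H each → 4
  4 × C (aromatic): no H
  4 × C: no H
  2 × C: 3 H each → 6
  1 × Cl: no H
  1 × N: no H
  Total hydrogens = 26.
Molecular formula: C26H26ClN

C26H26ClN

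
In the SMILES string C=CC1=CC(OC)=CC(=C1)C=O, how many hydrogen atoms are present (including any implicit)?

Hydrogens are implicit in SMILES; fill each atom to its normal valence:
  3 × C (aromatic): 1 H each → 3
  3 × C (aromatic): no H
  2 × C: 1 H each → 2
  2 × O: no H
  1 × C: 3 H
  1 × C: 2 H
  Total hydrogens = 10.

10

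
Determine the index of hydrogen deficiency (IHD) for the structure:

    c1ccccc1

4

Molecular formula from the SMILES: C6H6.
DoU = (2C + 2 + N − H − X)/2 = (2·6 + 2 + 0 − 6 − 0)/2 = 8/2 = 4.
(Structurally: 1 ring(s) + 3 π bond(s) = 4.)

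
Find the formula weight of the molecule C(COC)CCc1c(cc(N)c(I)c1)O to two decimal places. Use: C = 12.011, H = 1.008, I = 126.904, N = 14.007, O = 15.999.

Molecular formula: C11H16INO2.
M = 11×12.011 + 16×1.008 + 1×126.904 + 1×14.007 + 2×15.999 = 321.16 g/mol.

321.16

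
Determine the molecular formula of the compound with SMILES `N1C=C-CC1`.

C4H7N

Heavy atoms from the SMILES: 4 C, 1 N.
Implicit hydrogens by atom environment:
  2 × C: 2 H each → 4
  2 × C: 1 H each → 2
  1 × N: 1 H
  Total hydrogens = 7.
Molecular formula: C4H7N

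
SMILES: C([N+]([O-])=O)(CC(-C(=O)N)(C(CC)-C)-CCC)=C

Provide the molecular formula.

Heavy atoms from the SMILES: 12 C, 2 N, 3 O.
Implicit hydrogens by atom environment:
  5 × C: 2 H each → 10
  3 × C: 3 H each → 9
  3 × C: no H
  2 × O: no H
  1 × C: 1 H
  1 × N: 2 H
  1 × N (charge +1): no H
  1 × O (charge -1): no H
  Total hydrogens = 22.
Molecular formula: C12H22N2O3

C12H22N2O3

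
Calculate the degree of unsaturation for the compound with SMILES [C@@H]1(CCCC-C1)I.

1

Molecular formula from the SMILES: C6H11I.
DoU = (2C + 2 + N − H − X)/2 = (2·6 + 2 + 0 − 11 − 1)/2 = 2/2 = 1.
(Structurally: 1 ring(s) + 0 π bond(s) = 1.)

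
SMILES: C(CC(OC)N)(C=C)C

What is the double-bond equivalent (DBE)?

1

Molecular formula from the SMILES: C7H15NO.
DoU = (2C + 2 + N − H − X)/2 = (2·7 + 2 + 1 − 15 − 0)/2 = 2/2 = 1.
(Structurally: 0 ring(s) + 1 π bond(s) = 1.)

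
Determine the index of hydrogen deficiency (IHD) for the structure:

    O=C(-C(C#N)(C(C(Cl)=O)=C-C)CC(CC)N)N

Molecular formula from the SMILES: C11H16ClN3O2.
DoU = (2C + 2 + N − H − X)/2 = (2·11 + 2 + 3 − 16 − 1)/2 = 10/2 = 5.
(Structurally: 0 ring(s) + 5 π bond(s) = 5.)

5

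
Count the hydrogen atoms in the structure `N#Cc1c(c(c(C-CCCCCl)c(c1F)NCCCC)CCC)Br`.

27

Hydrogens are implicit in SMILES; fill each atom to its normal valence:
  10 × C: 2 H each → 20
  6 × C (aromatic): no H
  2 × C: 3 H each → 6
  1 × Br: no H
  1 × C: no H
  1 × Cl: no H
  1 × F: no H
  1 × N: 1 H
  1 × N: no H
  Total hydrogens = 27.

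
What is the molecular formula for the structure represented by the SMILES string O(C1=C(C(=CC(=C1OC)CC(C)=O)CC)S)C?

C13H18O3S

Heavy atoms from the SMILES: 13 C, 3 O, 1 S.
Implicit hydrogens by atom environment:
  5 × C (aromatic): no H
  4 × C: 3 H each → 12
  3 × O: no H
  2 × C: 2 H each → 4
  1 × C (aromatic): 1 H
  1 × C: no H
  1 × S: 1 H
  Total hydrogens = 18.
Molecular formula: C13H18O3S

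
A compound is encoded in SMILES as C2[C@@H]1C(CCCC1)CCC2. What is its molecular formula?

C10H18

Heavy atoms from the SMILES: 10 C.
Implicit hydrogens by atom environment:
  8 × C: 2 H each → 16
  2 × C: 1 H each → 2
  Total hydrogens = 18.
Molecular formula: C10H18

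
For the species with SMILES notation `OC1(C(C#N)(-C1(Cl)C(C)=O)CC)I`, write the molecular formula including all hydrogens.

C8H9ClINO2

Heavy atoms from the SMILES: 8 C, 1 Cl, 1 I, 1 N, 2 O.
Implicit hydrogens by atom environment:
  5 × C: no H
  2 × C: 3 H each → 6
  1 × C: 2 H
  1 × Cl: no H
  1 × I: no H
  1 × N: no H
  1 × O: 1 H
  1 × O: no H
  Total hydrogens = 9.
Molecular formula: C8H9ClINO2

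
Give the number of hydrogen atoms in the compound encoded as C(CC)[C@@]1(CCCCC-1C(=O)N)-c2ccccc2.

23

Hydrogens are implicit in SMILES; fill each atom to its normal valence:
  6 × C: 2 H each → 12
  5 × C (aromatic): 1 H each → 5
  2 × C: no H
  1 × C: 3 H
  1 × C: 1 H
  1 × C (aromatic): no H
  1 × N: 2 H
  1 × O: no H
  Total hydrogens = 23.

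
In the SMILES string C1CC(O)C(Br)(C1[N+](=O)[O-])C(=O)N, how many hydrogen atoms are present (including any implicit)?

9

Hydrogens are implicit in SMILES; fill each atom to its normal valence:
  2 × C: 2 H each → 4
  2 × C: 1 H each → 2
  2 × C: no H
  2 × O: no H
  1 × Br: no H
  1 × N: 2 H
  1 × N (charge +1): no H
  1 × O: 1 H
  1 × O (charge -1): no H
  Total hydrogens = 9.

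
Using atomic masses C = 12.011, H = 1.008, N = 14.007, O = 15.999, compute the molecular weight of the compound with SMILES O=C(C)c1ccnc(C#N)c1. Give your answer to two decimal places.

Molecular formula: C8H6N2O.
M = 8×12.011 + 6×1.008 + 2×14.007 + 1×15.999 = 146.15 g/mol.

146.15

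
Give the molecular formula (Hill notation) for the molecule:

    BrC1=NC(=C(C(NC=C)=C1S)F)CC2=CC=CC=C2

C14H12BrFN2S

Heavy atoms from the SMILES: 1 Br, 14 C, 1 F, 2 N, 1 S.
Implicit hydrogens by atom environment:
  6 × C (aromatic): no H
  5 × C (aromatic): 1 H each → 5
  2 × C: 2 H each → 4
  1 × Br: no H
  1 × C: 1 H
  1 × F: no H
  1 × N: 1 H
  1 × N (aromatic): no H
  1 × S: 1 H
  Total hydrogens = 12.
Molecular formula: C14H12BrFN2S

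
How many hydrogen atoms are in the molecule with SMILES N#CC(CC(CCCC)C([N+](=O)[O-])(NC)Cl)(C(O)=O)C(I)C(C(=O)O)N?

Hydrogens are implicit in SMILES; fill each atom to its normal valence:
  5 × C: no H
  4 × C: 2 H each → 8
  3 × C: 1 H each → 3
  3 × O: no H
  2 × C: 3 H each → 6
  2 × O: 1 H each → 2
  1 × Cl: no H
  1 × I: no H
  1 × N: 2 H
  1 × N: 1 H
  1 × N (charge +1): no H
  1 × N: no H
  1 × O (charge -1): no H
  Total hydrogens = 22.

22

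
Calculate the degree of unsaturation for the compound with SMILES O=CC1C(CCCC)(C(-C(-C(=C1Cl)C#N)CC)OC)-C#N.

7

Molecular formula from the SMILES: C16H21ClN2O2.
DoU = (2C + 2 + N − H − X)/2 = (2·16 + 2 + 2 − 21 − 1)/2 = 14/2 = 7.
(Structurally: 1 ring(s) + 6 π bond(s) = 7.)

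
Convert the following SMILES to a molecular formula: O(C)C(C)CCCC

Heavy atoms from the SMILES: 7 C, 1 O.
Implicit hydrogens by atom environment:
  3 × C: 3 H each → 9
  3 × C: 2 H each → 6
  1 × C: 1 H
  1 × O: no H
  Total hydrogens = 16.
Molecular formula: C7H16O

C7H16O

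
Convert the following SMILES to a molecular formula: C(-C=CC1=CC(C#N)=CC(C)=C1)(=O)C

Heavy atoms from the SMILES: 12 C, 1 N, 1 O.
Implicit hydrogens by atom environment:
  3 × C (aromatic): 1 H each → 3
  3 × C (aromatic): no H
  2 × C: 3 H each → 6
  2 × C: 1 H each → 2
  2 × C: no H
  1 × N: no H
  1 × O: no H
  Total hydrogens = 11.
Molecular formula: C12H11NO

C12H11NO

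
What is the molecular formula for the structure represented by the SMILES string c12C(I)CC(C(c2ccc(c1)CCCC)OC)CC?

Heavy atoms from the SMILES: 17 C, 1 I, 1 O.
Implicit hydrogens by atom environment:
  5 × C: 2 H each → 10
  3 × C: 3 H each → 9
  3 × C (aromatic): 1 H each → 3
  3 × C: 1 H each → 3
  3 × C (aromatic): no H
  1 × I: no H
  1 × O: no H
  Total hydrogens = 25.
Molecular formula: C17H25IO

C17H25IO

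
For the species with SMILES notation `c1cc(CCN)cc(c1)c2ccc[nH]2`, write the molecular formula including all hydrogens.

C12H14N2

Heavy atoms from the SMILES: 12 C, 2 N.
Implicit hydrogens by atom environment:
  7 × C (aromatic): 1 H each → 7
  3 × C (aromatic): no H
  2 × C: 2 H each → 4
  1 × N: 2 H
  1 × N (aromatic): 1 H
  Total hydrogens = 14.
Molecular formula: C12H14N2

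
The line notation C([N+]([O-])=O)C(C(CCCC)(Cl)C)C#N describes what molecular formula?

Heavy atoms from the SMILES: 9 C, 1 Cl, 2 N, 2 O.
Implicit hydrogens by atom environment:
  4 × C: 2 H each → 8
  2 × C: 3 H each → 6
  2 × C: no H
  1 × C: 1 H
  1 × Cl: no H
  1 × N (charge +1): no H
  1 × N: no H
  1 × O: no H
  1 × O (charge -1): no H
  Total hydrogens = 15.
Molecular formula: C9H15ClN2O2

C9H15ClN2O2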